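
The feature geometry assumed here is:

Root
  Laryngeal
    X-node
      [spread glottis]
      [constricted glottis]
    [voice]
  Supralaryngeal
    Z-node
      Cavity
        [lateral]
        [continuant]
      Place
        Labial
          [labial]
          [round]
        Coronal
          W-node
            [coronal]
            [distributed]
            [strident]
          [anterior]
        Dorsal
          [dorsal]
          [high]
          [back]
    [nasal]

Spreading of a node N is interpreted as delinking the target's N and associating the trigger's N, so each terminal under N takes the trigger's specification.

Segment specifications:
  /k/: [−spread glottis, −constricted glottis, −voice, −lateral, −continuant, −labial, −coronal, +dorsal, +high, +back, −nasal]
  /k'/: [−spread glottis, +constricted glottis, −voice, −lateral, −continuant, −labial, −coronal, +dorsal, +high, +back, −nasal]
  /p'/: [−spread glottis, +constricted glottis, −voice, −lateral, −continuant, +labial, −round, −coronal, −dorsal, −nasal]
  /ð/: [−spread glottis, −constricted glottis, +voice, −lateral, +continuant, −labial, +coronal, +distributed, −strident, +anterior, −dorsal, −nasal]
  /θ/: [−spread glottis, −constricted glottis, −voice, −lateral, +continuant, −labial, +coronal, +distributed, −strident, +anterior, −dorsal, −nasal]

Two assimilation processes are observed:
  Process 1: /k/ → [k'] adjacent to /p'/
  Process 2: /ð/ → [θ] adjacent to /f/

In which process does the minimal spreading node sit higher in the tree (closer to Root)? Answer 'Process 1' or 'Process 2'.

Process 2

Process 1: the feature that changes is [constricted glottis]; the minimal node is [constricted glottis] (depth 3).
In Process 2, [voice] changes, so the minimal spreading node is [voice] at depth 2.
[voice] is closer to Root than [constricted glottis], so Process 2 spreads the higher node.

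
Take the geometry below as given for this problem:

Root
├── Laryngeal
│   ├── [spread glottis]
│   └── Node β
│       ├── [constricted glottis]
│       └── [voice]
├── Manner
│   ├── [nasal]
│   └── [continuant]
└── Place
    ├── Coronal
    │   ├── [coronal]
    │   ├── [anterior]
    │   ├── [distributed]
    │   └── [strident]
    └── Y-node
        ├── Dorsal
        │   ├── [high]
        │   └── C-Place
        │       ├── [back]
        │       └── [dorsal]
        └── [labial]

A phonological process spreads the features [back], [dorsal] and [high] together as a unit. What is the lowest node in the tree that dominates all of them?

Dorsal

[back]: Root → Place → Y-node → Dorsal → C-Place → [back].
[dorsal]: Root → Place → Y-node → Dorsal → C-Place → [dorsal].
[high]: Root → Place → Y-node → Dorsal → [high].
These paths first converge at Dorsal; no daughter of Dorsal dominates all 3 features, so Dorsal is the minimal constituent.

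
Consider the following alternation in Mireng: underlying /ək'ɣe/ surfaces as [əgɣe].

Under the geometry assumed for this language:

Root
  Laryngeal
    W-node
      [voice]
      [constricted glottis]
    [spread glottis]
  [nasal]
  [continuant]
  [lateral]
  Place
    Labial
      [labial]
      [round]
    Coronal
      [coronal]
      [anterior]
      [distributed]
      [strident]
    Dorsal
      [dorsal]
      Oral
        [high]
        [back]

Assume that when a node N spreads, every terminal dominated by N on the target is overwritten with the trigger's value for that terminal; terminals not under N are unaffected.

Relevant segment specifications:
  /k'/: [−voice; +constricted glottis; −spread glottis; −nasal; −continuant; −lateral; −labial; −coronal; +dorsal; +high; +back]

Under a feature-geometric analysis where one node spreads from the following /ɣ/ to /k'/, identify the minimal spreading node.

W-node

/k'/ and [g] differ in [voice], [constricted glottis]; every other specified feature is identical.
Tracing each changed feature up the tree, the paths first meet at W-node; any lower node misses at least one of them.
Delinking /k'/'s W-node and associating /ɣ/'s W-node gives precisely the feature bundle of [g].
[continuant], a feature on which the two segments disagree outside W-node, is unchanged — nothing dominating it spread, and W-node is the minimal sufficient constituent.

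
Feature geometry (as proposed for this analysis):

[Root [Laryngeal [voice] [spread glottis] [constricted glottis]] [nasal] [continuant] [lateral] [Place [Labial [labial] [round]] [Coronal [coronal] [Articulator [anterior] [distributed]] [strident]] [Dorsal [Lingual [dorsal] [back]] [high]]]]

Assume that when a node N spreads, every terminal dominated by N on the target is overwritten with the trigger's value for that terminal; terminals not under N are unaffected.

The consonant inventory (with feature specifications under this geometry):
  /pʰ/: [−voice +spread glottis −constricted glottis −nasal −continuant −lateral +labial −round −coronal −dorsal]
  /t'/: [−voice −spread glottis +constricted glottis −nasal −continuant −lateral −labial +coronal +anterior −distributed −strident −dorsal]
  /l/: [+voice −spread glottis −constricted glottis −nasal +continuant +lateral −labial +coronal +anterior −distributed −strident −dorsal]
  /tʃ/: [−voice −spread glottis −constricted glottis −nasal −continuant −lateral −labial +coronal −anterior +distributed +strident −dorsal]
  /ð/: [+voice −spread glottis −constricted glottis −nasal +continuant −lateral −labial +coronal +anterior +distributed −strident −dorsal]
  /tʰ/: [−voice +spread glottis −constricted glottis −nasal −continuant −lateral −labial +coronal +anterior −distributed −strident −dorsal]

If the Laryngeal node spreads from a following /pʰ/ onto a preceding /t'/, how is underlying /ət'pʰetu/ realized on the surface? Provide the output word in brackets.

[ətʰpʰetu]

Laryngeal immediately or transitively dominates [voice], [spread glottis], [constricted glottis].
Spreading Laryngeal from /pʰ/ onto /t'/ replaces those values with /pʰ/'s: [−voice], [+spread glottis], [−constricted glottis]. Features outside Laryngeal ([nasal], [continuant], [lateral], …) stay as in /t'/.
The resulting bundle matches /tʰ/ in the inventory; substituting it for /t'/ gives [ətʰpʰetu].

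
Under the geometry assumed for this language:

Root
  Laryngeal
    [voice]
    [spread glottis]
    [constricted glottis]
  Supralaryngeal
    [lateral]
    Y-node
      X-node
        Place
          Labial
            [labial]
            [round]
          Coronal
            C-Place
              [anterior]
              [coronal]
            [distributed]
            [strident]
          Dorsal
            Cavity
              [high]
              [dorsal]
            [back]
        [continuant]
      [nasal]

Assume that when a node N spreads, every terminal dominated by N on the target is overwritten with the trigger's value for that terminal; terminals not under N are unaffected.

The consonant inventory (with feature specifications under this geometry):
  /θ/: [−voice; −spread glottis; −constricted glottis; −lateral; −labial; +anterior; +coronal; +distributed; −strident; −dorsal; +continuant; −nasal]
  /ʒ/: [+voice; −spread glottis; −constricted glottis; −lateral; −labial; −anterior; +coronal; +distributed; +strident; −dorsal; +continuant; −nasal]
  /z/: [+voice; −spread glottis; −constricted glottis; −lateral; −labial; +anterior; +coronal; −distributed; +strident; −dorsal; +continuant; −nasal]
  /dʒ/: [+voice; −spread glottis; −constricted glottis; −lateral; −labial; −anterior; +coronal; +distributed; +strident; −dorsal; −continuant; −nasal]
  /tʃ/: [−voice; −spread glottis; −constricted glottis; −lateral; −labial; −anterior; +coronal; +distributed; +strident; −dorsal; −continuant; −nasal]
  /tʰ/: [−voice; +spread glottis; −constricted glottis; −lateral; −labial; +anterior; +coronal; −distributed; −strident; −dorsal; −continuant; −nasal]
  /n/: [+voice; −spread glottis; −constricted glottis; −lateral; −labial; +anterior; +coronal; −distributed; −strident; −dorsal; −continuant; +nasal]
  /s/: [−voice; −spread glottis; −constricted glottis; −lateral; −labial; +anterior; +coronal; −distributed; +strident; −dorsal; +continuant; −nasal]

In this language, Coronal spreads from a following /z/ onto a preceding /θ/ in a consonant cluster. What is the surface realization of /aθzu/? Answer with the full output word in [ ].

[aszu]

The Coronal node dominates the terminals [anterior], [coronal], [distributed], [strident].
After delinking /θ/'s Coronal and linking /z/'s, the affected terminals become [+anterior], [+coronal], [−distributed], [+strident]; [voice], [spread glottis], [constricted glottis], … (outside Coronal) are retained from /θ/.
The resulting bundle matches /s/ in the inventory; substituting it for /θ/ gives [aszu].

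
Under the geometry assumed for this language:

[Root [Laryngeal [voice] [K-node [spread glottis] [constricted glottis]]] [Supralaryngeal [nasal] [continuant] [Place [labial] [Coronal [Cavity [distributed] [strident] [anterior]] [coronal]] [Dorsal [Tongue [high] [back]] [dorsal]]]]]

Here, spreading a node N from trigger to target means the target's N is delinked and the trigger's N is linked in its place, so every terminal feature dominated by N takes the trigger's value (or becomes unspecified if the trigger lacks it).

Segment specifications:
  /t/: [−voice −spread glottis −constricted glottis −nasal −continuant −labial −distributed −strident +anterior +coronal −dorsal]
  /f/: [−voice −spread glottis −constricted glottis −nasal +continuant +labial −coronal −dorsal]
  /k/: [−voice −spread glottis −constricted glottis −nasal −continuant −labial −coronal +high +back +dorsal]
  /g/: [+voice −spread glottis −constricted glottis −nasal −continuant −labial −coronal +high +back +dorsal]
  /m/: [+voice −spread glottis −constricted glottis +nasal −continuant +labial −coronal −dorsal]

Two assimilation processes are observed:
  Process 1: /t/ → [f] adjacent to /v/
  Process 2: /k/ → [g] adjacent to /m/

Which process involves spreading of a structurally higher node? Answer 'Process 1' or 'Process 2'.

Process 1 alters [continuant], [labial], [coronal], [anterior], [distributed], [strident]; the lowest common ancestor is Supralaryngeal (depth 1 from Root).
In Process 2, [voice] changes, so the minimal spreading node is [voice] at depth 2.
Supralaryngeal (depth 1) sits above [voice] (depth 2), making Process 1 the one with the higher spreading node.

Process 1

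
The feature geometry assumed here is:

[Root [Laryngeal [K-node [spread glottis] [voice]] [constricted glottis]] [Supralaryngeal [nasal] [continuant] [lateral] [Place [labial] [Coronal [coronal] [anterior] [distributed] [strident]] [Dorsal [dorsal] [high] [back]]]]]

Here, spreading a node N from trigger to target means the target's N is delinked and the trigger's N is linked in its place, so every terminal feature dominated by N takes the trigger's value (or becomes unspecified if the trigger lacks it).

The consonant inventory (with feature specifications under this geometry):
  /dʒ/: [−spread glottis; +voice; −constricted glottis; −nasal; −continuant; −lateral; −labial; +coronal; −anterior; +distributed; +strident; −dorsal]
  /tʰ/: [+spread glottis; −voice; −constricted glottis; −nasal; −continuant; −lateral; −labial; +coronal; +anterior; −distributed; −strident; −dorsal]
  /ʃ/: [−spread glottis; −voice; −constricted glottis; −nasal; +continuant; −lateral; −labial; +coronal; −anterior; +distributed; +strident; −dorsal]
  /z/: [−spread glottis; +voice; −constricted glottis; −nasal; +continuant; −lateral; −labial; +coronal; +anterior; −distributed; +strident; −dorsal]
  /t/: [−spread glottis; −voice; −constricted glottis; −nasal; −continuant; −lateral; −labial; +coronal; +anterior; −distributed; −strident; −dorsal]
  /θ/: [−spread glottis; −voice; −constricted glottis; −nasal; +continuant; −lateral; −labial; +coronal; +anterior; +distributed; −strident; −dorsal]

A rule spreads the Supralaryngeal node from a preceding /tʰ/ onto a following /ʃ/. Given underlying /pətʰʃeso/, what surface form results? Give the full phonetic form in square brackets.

[pətʰteso]

Supralaryngeal immediately or transitively dominates [nasal], [continuant], [lateral], [labial], [coronal], [anterior], [distributed], [strident], [dorsal], [high], [back].
The target acquires /tʰ/'s values for everything under Supralaryngeal — [−nasal], [−continuant], [−lateral], [−labial], [+coronal], [+anterior], [−distributed], [−strident], [−dorsal] — while keeping its own [spread glottis], [voice], [constricted glottis].
This feature bundle is that of [t], so /pətʰʃeso/ surfaces as [pətʰteso].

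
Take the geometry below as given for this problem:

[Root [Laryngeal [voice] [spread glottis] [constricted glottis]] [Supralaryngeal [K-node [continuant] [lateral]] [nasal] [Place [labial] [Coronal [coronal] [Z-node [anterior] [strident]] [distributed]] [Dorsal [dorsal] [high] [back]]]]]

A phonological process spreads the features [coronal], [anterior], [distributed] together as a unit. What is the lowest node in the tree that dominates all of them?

Coronal

[coronal]: Root / Supralaryngeal / Place / Coronal / [coronal].
[anterior]: Root / Supralaryngeal / Place / Coronal / Z-node / [anterior].
[distributed]: Root / Supralaryngeal / Place / Coronal / [distributed].
The lowest node appearing on every path is Coronal; each proper daughter of Coronal fails to dominate at least one of the listed features.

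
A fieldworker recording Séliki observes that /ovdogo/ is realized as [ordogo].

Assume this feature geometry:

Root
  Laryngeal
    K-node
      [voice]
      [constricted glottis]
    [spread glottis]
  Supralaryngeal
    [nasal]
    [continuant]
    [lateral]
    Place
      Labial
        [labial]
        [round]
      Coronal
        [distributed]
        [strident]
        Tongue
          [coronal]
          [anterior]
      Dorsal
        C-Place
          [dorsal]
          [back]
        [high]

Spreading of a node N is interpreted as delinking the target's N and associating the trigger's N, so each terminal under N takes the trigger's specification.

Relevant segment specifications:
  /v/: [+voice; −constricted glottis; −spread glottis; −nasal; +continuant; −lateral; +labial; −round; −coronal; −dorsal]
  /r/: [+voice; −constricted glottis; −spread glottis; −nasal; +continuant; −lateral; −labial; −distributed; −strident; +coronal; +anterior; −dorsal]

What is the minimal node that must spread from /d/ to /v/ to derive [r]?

The alternation /v/ → [r] changes [labial], [round], [coronal], [anterior], [distributed], [strident] and nothing else.
The smallest constituent containing every changed terminal is Place — each of its daughters lacks at least one of the affected features.
Spreading Place from /d/ overwrites each of those terminals with /d/'s values, yielding exactly [r].
[continuant] — on which /d/ differs from /v/ — is unchanged, so neither Supralaryngeal nor anything higher can have spread; the constituent is no larger than Place.

Place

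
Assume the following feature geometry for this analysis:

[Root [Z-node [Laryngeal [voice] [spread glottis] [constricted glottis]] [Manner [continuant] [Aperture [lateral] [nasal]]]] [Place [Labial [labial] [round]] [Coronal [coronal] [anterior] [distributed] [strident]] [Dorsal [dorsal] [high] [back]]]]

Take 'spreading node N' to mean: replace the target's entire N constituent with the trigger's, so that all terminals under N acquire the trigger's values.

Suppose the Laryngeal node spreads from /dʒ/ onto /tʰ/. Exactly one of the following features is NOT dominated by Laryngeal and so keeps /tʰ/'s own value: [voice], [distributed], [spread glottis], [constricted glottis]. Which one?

[distributed]

Laryngeal dominates exactly [voice], [spread glottis], [constricted glottis].
[spread glottis], [voice], [constricted glottis] all lie under Laryngeal, so they are overwritten when Laryngeal spreads.
[distributed] attaches under Coronal, not under Laryngeal, so /tʰ/ retains its own value for [distributed].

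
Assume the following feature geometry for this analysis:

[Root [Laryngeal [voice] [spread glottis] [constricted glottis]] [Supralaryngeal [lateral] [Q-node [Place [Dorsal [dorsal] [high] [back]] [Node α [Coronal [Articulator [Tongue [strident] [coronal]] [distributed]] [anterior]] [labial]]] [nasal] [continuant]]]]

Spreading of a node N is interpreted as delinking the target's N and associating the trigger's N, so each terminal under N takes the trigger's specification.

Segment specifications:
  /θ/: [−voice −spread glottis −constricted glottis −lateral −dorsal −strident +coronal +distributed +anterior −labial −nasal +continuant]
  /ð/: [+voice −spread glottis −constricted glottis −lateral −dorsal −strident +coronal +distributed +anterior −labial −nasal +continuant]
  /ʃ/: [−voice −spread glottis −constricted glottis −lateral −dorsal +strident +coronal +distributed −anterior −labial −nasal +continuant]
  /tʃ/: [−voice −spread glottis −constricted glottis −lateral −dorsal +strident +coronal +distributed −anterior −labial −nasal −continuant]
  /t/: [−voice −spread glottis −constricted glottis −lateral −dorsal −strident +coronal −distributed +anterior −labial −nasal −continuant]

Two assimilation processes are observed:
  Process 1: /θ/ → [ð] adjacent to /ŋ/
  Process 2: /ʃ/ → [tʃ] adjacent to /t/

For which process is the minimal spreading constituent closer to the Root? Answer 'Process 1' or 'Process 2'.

Process 1

Process 1: the feature that changes is [voice]; the minimal node is [voice] (depth 2).
Process 2 alters [continuant]; the lowest dominating node is [continuant] (depth 3 from Root).
[voice] (depth 2) sits above [continuant] (depth 3), making Process 1 the one with the higher spreading node.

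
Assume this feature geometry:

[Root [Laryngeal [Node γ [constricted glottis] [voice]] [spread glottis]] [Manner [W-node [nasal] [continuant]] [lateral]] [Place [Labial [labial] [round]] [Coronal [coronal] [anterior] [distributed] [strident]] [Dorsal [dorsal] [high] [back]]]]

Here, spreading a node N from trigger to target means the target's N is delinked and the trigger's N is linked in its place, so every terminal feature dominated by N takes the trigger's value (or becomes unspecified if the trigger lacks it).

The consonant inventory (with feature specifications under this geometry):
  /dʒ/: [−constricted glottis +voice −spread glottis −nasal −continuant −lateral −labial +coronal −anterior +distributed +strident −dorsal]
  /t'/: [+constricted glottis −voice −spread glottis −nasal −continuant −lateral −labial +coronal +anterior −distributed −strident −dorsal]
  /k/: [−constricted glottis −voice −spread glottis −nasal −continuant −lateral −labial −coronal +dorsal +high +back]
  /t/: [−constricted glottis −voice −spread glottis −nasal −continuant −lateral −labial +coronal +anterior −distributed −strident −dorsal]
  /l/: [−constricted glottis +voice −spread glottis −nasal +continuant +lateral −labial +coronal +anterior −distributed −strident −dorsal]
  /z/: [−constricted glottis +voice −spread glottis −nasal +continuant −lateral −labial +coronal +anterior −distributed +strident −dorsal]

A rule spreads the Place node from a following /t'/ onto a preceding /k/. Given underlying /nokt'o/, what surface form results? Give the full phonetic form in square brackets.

[nott'o]

Terminals under Place in this geometry: [labial], [round], [coronal], [anterior], [distributed], [strident], [dorsal], [high], [back].
The target acquires /t'/'s values for everything under Place — [−labial], [+coronal], [+anterior], [−distributed], [−strident], [−dorsal] — while keeping its own [constricted glottis], [voice], [spread glottis], ….
This feature bundle is that of [t], so /nokt'o/ surfaces as [nott'o].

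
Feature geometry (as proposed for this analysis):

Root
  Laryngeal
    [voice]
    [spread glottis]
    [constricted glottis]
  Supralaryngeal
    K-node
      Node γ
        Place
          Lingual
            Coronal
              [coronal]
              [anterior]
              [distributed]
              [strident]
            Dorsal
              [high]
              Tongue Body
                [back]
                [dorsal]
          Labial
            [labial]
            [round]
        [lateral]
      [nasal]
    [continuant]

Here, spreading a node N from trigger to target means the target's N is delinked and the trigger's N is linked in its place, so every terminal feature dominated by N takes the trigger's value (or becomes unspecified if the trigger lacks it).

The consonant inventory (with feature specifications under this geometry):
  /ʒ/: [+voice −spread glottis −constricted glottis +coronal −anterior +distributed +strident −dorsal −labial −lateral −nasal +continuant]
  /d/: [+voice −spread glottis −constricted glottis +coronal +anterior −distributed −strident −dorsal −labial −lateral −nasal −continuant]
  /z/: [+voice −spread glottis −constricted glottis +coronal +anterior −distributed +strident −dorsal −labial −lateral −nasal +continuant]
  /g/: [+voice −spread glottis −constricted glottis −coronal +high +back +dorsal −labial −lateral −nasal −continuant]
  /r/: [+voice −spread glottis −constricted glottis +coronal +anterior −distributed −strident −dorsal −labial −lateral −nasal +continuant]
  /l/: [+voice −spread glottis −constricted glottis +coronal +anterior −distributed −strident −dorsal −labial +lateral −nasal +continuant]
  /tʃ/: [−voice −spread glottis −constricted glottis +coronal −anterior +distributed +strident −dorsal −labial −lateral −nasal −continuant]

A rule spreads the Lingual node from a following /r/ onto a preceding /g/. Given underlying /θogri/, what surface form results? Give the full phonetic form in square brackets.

Terminals under Lingual in this geometry: [coronal], [anterior], [distributed], [strident], [high], [back], [dorsal].
Spreading Lingual from /r/ onto /g/ replaces those values with /r/'s: [+coronal], [+anterior], [−distributed], [−strident], [−dorsal]. Features outside Lingual ([voice], [spread glottis], [constricted glottis], …) stay as in /g/.
Among the inventory, only /d/ has exactly this specification, giving the surface form [θodri].

[θodri]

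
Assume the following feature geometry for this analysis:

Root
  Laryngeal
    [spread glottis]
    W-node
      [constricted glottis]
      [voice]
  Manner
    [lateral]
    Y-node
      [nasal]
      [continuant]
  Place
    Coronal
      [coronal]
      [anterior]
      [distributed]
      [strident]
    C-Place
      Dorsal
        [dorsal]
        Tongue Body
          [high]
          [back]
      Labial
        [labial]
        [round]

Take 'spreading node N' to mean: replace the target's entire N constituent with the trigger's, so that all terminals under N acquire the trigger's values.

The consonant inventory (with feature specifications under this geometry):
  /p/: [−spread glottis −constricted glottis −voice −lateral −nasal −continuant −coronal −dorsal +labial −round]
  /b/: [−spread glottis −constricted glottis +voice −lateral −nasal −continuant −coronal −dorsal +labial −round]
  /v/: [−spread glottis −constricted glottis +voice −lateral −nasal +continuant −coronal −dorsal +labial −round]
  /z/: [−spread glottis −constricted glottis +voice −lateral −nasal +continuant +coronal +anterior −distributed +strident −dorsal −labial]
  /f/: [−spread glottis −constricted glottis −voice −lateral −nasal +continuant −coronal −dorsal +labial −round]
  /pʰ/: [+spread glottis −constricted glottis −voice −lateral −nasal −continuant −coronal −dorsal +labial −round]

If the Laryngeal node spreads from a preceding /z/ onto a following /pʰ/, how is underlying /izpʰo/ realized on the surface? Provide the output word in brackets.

The Laryngeal node dominates the terminals [spread glottis], [constricted glottis], [voice].
Spreading Laryngeal from /z/ onto /pʰ/ replaces those values with /z/'s: [−spread glottis], [−constricted glottis], [+voice]. Features outside Laryngeal ([lateral], [nasal], [continuant], …) stay as in /pʰ/.
This feature bundle is that of [b], so /izpʰo/ surfaces as [izbo].

[izbo]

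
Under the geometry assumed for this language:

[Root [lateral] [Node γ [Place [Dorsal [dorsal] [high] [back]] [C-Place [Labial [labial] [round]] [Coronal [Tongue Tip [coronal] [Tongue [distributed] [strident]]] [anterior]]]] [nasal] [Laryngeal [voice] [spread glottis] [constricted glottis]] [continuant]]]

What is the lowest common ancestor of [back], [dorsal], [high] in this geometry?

Dorsal

[back] is immediately dominated by Dorsal.
[dorsal] is immediately dominated by Dorsal.
[high] is immediately dominated by Dorsal.
Dorsal is the lowest common ancestor — every listed feature sits under it, and no single subconstituent of Dorsal covers them all.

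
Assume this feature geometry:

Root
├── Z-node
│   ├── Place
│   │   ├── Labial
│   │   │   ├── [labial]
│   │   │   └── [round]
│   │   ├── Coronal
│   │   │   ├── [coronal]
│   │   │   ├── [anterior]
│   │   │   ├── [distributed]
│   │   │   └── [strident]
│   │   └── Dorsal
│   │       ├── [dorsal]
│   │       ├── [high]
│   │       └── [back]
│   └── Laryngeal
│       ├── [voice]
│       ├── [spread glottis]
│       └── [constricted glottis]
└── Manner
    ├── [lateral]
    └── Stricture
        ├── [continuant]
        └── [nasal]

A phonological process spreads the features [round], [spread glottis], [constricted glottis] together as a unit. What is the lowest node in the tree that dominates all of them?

Z-node

[round] lies under Labial (below Z-node).
[spread glottis] lies under Laryngeal (below Z-node).
[constricted glottis]: Root / Z-node / Laryngeal / [constricted glottis].
The listed terminals split across distinct daughters of Z-node, so Z-node itself is the smallest node containing them all.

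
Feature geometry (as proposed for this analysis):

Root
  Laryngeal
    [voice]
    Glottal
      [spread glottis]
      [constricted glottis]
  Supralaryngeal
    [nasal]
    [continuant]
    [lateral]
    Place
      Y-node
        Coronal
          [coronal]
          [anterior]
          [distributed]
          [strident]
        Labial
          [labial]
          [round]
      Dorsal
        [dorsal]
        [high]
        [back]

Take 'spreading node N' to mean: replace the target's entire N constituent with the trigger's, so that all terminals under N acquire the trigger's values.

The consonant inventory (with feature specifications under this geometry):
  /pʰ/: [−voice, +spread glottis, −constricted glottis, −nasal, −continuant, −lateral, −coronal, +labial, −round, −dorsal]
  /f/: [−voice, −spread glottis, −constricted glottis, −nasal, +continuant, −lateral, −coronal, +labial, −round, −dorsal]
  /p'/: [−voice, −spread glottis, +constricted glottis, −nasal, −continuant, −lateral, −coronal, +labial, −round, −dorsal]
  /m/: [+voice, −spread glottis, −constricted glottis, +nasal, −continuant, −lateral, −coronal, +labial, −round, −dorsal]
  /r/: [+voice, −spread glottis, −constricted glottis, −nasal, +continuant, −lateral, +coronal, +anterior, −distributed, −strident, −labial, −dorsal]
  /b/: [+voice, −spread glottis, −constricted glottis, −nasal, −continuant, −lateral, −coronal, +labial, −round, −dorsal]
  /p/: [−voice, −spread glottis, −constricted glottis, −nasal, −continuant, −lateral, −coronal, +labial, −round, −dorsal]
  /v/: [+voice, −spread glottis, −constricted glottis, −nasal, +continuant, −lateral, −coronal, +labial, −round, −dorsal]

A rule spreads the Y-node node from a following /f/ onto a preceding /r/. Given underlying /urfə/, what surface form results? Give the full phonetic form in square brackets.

[uvfə]

Terminals under Y-node in this geometry: [coronal], [anterior], [distributed], [strident], [labial], [round].
Spreading Y-node from /f/ onto /r/ replaces those values with /f/'s: [−coronal], [+labial], [−round]. Features outside Y-node ([voice], [spread glottis], [constricted glottis], …) stay as in /r/.
Among the inventory, only /v/ has exactly this specification, giving the surface form [uvfə].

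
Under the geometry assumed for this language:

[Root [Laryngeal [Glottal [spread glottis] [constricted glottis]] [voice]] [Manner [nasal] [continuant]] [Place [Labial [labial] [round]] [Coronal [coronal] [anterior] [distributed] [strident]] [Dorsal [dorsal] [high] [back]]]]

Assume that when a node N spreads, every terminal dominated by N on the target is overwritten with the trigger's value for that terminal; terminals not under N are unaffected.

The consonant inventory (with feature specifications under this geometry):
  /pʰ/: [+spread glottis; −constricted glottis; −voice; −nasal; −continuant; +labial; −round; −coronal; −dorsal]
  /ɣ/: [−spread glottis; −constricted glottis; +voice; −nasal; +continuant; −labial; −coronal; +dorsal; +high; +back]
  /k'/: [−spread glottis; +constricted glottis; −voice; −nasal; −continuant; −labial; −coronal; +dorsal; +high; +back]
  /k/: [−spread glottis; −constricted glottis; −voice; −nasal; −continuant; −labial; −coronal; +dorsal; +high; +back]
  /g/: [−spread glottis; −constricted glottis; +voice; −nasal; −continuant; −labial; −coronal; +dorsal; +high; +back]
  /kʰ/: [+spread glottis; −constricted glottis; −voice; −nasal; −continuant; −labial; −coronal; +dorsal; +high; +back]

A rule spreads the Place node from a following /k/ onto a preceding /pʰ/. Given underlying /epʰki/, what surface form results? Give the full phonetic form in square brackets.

[ekʰki]

Place immediately or transitively dominates [labial], [round], [coronal], [anterior], [distributed], [strident], [dorsal], [high], [back].
Spreading Place from /k/ onto /pʰ/ replaces those values with /k/'s: [−labial], [−coronal], [+dorsal], [+high], [+back]. Features outside Place ([spread glottis], [constricted glottis], [voice], …) stay as in /pʰ/.
This feature bundle is that of [kʰ], so /epʰki/ surfaces as [ekʰki].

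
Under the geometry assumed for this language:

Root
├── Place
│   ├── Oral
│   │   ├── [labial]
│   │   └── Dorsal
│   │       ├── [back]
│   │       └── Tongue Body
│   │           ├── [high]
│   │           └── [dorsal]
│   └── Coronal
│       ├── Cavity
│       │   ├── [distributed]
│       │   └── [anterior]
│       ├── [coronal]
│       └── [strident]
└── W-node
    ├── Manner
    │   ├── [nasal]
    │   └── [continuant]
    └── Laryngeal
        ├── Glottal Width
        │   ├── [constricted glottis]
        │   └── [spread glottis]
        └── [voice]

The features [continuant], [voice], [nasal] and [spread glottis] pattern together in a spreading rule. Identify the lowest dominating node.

[continuant] is immediately dominated by Manner.
[voice] is immediately dominated by Laryngeal.
[nasal] is immediately dominated by Manner.
[spread glottis] is immediately dominated by Glottal Width.
These paths first converge at W-node; no daughter of W-node dominates all 4 features, so W-node is the minimal constituent.

W-node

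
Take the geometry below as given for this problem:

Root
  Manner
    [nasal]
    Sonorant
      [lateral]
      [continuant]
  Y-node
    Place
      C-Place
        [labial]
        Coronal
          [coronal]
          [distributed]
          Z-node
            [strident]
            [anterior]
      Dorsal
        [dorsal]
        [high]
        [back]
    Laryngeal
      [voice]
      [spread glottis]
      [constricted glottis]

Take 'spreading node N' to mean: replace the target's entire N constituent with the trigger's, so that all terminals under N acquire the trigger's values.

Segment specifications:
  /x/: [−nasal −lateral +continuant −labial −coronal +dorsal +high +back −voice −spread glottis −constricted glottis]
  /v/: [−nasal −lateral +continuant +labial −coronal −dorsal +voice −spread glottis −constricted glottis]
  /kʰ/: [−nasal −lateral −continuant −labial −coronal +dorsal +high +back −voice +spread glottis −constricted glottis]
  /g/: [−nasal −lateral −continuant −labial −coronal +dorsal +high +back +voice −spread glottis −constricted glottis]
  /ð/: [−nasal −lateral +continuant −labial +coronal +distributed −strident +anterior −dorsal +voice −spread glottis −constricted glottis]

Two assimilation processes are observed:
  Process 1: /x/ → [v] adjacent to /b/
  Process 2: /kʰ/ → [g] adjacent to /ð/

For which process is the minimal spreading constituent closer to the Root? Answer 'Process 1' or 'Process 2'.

Process 1: the features that change are [voice], [labial], [dorsal], [high], [back]; the minimal node is Y-node (depth 1).
Process 2 alters [voice], [spread glottis]; the lowest common ancestor is Laryngeal (depth 2 from Root).
Y-node (depth 1) sits above Laryngeal (depth 2), making Process 1 the one with the higher spreading node.

Process 1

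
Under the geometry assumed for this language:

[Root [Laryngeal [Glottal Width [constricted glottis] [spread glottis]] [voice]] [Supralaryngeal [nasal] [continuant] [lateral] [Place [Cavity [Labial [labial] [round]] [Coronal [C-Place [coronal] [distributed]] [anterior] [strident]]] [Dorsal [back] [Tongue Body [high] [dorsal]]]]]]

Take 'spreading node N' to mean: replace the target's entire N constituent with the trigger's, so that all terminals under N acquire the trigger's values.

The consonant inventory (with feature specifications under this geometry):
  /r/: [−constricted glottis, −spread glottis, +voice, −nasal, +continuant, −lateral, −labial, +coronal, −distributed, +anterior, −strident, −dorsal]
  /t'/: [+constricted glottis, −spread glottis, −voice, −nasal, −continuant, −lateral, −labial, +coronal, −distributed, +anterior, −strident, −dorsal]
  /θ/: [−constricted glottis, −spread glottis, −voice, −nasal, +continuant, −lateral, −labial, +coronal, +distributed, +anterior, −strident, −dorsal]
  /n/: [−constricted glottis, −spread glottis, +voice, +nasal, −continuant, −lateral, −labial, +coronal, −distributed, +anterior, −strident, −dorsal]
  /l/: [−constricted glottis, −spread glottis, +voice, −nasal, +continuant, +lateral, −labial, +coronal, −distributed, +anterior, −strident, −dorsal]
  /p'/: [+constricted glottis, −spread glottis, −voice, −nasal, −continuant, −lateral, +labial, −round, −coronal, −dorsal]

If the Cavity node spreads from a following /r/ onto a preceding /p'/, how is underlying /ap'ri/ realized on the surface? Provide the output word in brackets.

Cavity immediately or transitively dominates [labial], [round], [coronal], [distributed], [anterior], [strident].
The target acquires /r/'s values for everything under Cavity — [−labial], [+coronal], [−distributed], [+anterior], [−strident] — while keeping its own [constricted glottis], [spread glottis], [voice], ….
Among the inventory, only /t'/ has exactly this specification, giving the surface form [at'ri].

[at'ri]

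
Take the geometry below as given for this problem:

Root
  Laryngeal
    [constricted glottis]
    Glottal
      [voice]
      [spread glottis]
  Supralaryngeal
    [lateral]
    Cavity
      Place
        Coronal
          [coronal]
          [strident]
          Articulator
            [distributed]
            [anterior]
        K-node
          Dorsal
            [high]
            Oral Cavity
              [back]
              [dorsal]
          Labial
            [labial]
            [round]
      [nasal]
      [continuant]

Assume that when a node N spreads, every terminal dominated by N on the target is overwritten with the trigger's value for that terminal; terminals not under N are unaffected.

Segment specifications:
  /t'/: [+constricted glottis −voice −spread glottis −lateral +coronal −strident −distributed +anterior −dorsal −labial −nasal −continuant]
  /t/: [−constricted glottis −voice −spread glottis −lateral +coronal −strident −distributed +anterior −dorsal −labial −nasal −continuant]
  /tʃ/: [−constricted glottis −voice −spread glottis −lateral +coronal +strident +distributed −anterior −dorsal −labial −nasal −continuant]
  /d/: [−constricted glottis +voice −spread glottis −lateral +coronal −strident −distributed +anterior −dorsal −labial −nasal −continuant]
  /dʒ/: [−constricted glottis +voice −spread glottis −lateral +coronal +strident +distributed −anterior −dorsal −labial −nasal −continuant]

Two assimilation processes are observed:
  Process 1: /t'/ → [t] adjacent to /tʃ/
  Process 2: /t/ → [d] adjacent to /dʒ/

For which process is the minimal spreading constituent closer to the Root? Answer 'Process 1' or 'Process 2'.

Process 1 alters [constricted glottis]; the lowest dominating node is [constricted glottis] (depth 2 from Root).
Process 2: the feature that changes is [voice]; the minimal node is [voice] (depth 3).
[constricted glottis] is closer to Root than [voice], so Process 1 spreads the higher node.

Process 1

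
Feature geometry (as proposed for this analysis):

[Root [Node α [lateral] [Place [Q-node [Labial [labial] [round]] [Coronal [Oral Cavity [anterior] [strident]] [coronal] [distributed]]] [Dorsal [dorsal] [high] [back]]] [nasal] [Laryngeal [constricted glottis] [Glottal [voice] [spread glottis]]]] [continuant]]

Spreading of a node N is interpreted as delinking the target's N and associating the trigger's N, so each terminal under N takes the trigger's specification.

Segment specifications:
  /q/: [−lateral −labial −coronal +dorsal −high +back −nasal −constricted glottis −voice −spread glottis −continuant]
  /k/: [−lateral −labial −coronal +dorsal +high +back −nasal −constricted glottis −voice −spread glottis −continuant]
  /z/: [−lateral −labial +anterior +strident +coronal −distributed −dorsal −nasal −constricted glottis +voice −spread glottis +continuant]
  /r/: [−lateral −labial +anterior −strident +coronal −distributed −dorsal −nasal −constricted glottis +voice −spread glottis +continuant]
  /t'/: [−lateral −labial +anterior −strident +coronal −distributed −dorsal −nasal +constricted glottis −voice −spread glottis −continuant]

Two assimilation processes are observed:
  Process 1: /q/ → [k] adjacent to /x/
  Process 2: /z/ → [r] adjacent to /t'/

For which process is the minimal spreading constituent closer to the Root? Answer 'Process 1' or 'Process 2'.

In Process 1, [high] changes, so the minimal spreading node is [high] at depth 4.
In Process 2, [strident] changes, so the minimal spreading node is [strident] at depth 6.
Depth 4 < depth 6; Process 1 involves the structurally higher constituent [high].

Process 1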